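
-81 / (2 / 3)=-243 / 2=-121.50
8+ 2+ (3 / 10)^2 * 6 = 527 / 50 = 10.54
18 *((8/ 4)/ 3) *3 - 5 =31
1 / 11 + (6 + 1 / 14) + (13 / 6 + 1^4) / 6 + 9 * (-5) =-106195 / 2772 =-38.31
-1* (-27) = 27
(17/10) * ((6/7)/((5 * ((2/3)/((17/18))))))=289/700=0.41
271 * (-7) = -1897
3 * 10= 30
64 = 64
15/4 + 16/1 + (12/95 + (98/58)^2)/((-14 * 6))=66153809/3355590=19.71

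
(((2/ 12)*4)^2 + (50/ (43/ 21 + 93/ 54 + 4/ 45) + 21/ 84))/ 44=1194775/ 3850704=0.31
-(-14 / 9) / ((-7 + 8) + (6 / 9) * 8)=14 / 57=0.25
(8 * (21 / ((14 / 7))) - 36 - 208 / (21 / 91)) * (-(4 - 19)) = -12800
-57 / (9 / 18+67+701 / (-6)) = 171 / 148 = 1.16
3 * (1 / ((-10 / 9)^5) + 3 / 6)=-27147 / 100000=-0.27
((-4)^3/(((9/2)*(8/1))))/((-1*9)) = 0.20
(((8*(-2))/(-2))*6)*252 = 12096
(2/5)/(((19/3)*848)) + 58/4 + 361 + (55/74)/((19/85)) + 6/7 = 3961042697/10432520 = 379.68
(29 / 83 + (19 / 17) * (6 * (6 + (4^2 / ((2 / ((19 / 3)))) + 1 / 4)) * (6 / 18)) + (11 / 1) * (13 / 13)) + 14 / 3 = 1212683 / 8466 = 143.24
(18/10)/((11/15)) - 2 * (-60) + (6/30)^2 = 33686/275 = 122.49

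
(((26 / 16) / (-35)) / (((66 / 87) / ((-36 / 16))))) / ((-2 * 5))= -3393 / 246400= -0.01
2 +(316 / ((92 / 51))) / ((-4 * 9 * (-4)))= 3551 / 1104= 3.22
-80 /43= -1.86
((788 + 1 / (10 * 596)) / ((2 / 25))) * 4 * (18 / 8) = 211341645 / 2384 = 88650.02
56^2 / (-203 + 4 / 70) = -109760 / 7103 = -15.45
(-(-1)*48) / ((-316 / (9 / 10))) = -54 / 395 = -0.14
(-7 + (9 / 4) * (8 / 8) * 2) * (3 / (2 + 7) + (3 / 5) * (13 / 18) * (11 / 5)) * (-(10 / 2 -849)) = -40723 / 15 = -2714.87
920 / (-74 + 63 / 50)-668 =-2475516 / 3637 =-680.65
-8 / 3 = -2.67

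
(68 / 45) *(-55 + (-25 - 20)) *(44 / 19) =-59840 / 171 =-349.94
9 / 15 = 3 / 5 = 0.60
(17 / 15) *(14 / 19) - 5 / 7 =241 / 1995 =0.12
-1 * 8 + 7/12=-89/12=-7.42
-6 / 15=-2 / 5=-0.40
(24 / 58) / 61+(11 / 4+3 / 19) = 391861 / 134444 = 2.91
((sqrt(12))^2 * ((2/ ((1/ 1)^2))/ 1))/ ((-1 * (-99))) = 8/ 33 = 0.24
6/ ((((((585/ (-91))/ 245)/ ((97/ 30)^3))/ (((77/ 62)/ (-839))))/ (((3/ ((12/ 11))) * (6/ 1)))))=265150672633/ 1404486000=188.79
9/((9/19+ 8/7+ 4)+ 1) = 1197/880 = 1.36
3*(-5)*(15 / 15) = -15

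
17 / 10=1.70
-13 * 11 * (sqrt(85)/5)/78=-11 * sqrt(85)/30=-3.38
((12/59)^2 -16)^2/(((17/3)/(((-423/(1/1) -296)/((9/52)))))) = -186703.91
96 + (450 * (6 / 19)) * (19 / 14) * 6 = 8772 / 7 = 1253.14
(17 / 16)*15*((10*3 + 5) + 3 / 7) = 7905 / 14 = 564.64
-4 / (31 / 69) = -276 / 31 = -8.90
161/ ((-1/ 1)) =-161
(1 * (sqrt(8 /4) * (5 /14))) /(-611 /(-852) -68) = -426 * sqrt(2) /80255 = -0.01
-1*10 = -10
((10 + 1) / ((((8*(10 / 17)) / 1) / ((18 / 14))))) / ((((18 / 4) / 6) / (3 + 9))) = 1683 / 35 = 48.09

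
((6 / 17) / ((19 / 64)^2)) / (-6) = -4096 / 6137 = -0.67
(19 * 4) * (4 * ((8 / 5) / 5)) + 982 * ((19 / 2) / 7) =250249 / 175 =1429.99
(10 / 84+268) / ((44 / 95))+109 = 1271227 / 1848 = 687.89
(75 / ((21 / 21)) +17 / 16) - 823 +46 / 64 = -746.22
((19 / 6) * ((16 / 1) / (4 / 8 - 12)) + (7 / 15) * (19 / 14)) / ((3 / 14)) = -18221 / 1035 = -17.60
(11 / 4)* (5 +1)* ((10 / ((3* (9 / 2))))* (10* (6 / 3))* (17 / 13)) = 37400 / 117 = 319.66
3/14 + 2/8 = 0.46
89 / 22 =4.05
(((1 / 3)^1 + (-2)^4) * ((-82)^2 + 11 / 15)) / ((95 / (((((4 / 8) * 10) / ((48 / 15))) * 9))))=260141 / 16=16258.81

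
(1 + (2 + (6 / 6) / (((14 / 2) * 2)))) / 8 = 43 / 112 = 0.38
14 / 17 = 0.82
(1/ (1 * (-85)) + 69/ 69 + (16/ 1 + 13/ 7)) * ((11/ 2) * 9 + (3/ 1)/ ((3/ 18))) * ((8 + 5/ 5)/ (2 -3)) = -2724759/ 238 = -11448.57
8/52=2/13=0.15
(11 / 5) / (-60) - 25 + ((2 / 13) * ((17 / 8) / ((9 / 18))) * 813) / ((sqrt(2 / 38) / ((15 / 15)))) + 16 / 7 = -47777 / 2100 + 13821 * sqrt(19) / 26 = 2294.34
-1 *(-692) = 692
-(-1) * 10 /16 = 5 /8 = 0.62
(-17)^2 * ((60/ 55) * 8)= 2522.18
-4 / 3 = -1.33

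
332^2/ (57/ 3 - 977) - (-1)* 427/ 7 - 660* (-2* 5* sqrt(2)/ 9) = -25893/ 479 + 2200* sqrt(2)/ 3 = 983.03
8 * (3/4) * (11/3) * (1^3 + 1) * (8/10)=176/5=35.20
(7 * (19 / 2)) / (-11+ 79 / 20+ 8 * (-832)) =-1330 / 133261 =-0.01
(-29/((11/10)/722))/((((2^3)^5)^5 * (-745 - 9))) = 1805/2701193628201437062234112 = 0.00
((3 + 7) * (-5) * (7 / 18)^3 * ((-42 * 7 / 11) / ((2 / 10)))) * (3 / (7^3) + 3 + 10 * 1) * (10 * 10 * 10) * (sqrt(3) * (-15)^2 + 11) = 13664875000 / 243 + 341621875000 * sqrt(3) / 297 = 2048511644.33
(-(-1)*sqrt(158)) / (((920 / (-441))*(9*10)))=-49*sqrt(158) / 9200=-0.07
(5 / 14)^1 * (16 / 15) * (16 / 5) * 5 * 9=384 / 7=54.86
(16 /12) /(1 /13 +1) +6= 152 /21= 7.24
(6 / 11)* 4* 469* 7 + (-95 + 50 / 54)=7068.84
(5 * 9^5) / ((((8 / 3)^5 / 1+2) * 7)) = 71744535 / 232778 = 308.21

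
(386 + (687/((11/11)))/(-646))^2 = 61836271561/417316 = 148176.13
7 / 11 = 0.64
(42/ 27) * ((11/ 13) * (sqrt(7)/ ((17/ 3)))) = 154 * sqrt(7)/ 663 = 0.61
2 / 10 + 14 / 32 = 51 / 80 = 0.64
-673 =-673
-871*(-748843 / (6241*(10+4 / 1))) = 652242253 / 87374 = 7464.95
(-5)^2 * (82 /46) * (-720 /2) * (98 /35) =-1033200 /23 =-44921.74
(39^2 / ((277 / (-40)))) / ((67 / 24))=-1460160 / 18559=-78.68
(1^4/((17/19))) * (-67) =-1273/17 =-74.88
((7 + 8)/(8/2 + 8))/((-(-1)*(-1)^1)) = -5/4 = -1.25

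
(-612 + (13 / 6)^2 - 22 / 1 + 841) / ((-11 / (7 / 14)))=-7621 / 792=-9.62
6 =6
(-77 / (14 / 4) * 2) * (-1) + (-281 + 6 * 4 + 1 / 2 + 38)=-349 / 2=-174.50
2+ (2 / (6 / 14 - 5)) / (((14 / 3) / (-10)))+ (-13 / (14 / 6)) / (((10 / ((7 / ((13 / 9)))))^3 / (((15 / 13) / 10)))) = 6292943 / 2197000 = 2.86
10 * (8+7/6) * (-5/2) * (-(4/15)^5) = 5632/18225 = 0.31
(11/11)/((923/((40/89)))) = 40/82147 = 0.00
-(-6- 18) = 24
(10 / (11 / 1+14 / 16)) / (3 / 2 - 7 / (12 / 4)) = -96 / 95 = -1.01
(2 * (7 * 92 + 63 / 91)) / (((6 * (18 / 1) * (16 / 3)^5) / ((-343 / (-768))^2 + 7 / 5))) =39533285953 / 8933531975680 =0.00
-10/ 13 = -0.77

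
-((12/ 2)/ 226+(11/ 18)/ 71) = -5077/ 144414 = -0.04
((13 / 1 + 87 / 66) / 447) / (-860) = -21 / 563816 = -0.00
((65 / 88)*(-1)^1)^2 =4225 / 7744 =0.55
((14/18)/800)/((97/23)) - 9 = -6285439/698400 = -9.00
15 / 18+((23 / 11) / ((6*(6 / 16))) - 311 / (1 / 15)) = -923321 / 198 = -4663.24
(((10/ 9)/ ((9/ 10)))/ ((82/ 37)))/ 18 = 925/ 29889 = 0.03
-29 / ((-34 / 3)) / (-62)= -87 / 2108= -0.04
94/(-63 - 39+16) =-47/43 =-1.09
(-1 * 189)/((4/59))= -11151/4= -2787.75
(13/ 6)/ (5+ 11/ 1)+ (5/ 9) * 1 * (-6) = -307/ 96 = -3.20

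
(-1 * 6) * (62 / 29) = -372 / 29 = -12.83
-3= -3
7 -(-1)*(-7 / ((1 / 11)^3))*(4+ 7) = -102480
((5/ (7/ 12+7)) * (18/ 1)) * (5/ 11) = 5400/ 1001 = 5.39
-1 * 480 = -480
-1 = -1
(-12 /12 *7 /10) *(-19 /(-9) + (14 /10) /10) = -1.58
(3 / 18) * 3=1 / 2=0.50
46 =46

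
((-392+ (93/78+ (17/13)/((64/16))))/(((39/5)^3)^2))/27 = -317265625/4940316240444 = -0.00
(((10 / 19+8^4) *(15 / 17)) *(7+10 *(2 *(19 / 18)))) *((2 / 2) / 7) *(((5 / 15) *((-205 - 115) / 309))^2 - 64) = -5404928378706560 / 5828828607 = -927275.23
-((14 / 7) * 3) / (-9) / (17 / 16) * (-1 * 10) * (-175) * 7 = 392000 / 51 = 7686.27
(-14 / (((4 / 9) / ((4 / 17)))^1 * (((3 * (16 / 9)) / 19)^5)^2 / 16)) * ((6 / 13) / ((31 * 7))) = -9774899949336063723 / 117699283779584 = -83049.78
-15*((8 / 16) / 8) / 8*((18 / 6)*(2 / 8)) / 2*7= -315 / 1024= -0.31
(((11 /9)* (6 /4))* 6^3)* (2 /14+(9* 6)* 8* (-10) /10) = -1197108 /7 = -171015.43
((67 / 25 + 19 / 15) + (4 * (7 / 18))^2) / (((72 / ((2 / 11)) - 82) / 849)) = 1824218 / 105975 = 17.21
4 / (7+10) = 4 / 17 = 0.24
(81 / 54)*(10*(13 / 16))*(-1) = -195 / 16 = -12.19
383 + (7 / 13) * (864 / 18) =5315 / 13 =408.85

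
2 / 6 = 1 / 3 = 0.33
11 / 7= 1.57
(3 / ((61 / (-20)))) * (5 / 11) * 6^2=-10800 / 671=-16.10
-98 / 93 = -1.05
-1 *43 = -43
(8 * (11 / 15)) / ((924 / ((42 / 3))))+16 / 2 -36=-1256 / 45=-27.91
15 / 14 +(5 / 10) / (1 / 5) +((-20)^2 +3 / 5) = 14146 / 35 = 404.17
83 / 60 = 1.38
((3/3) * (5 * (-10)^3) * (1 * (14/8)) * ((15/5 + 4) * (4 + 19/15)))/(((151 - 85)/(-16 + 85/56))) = 56060375/792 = 70783.30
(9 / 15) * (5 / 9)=0.33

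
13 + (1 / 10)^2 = 13.01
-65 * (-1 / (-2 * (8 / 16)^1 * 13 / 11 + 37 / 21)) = 15015 / 134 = 112.05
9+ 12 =21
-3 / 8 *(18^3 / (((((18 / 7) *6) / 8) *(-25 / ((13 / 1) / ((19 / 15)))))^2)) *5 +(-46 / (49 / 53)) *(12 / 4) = -57024822 / 88445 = -644.75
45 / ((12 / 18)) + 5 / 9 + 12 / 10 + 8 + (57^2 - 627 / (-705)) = 14073823 / 4230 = 3327.14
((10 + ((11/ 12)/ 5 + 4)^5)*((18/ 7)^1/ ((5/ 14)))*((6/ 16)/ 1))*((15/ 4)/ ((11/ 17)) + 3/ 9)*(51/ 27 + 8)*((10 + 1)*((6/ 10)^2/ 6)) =72290921116698251/ 518400000000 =139450.08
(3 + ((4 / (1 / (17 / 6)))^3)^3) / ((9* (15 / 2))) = 121433985651026 / 2657205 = 45699893.55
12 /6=2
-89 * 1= -89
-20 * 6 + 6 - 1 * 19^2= -475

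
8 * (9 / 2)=36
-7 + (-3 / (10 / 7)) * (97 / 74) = -7217 / 740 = -9.75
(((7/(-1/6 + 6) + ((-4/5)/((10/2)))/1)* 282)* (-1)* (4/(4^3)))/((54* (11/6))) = -611/3300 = -0.19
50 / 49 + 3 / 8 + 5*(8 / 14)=1667 / 392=4.25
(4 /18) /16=1 /72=0.01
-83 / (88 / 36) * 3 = -2241 / 22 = -101.86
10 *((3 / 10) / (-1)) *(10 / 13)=-2.31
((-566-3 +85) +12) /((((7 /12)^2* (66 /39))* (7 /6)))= -702.56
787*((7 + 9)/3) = 4197.33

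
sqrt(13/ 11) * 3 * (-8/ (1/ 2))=-48 * sqrt(143)/ 11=-52.18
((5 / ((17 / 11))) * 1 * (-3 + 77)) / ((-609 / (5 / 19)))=-20350 / 196707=-0.10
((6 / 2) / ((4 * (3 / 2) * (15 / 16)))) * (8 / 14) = 32 / 105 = 0.30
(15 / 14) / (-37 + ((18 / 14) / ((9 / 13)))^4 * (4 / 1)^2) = 1715 / 245426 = 0.01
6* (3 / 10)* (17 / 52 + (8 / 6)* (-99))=-61623 / 260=-237.01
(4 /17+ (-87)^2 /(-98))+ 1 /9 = -1152863 /14994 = -76.89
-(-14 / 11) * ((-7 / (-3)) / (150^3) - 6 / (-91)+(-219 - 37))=-235811249363 / 723937500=-325.73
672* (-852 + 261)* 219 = -86976288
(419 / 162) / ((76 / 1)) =419 / 12312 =0.03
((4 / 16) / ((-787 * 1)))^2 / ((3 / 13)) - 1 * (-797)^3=15051010761956989 / 29729712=506261573.00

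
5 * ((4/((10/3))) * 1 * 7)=42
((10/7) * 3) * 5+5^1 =185/7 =26.43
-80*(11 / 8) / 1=-110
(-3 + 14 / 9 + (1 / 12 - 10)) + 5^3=4091 / 36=113.64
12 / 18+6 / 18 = 1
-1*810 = -810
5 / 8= 0.62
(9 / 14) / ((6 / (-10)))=-15 / 14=-1.07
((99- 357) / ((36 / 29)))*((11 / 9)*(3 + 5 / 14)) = -644699 / 756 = -852.78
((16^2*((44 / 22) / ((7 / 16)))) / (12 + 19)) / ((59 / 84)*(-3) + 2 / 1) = -32768 / 93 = -352.34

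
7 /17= 0.41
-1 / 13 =-0.08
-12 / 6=-2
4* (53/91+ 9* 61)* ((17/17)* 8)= 1600384/91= 17586.64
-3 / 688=-0.00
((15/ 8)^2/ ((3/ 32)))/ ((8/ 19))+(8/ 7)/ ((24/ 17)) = 30197/ 336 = 89.87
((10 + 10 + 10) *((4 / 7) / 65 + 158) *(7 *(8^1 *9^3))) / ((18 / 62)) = 8665240032 / 13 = 666556925.54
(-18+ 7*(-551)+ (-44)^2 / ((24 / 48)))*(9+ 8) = -51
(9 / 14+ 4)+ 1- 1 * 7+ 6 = 65 / 14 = 4.64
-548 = -548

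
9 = 9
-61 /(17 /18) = -1098 /17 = -64.59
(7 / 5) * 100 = 140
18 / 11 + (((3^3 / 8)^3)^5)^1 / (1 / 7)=227482079037732892394487 / 387028092977152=587766322.82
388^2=150544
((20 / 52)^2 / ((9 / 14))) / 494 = 175 / 375687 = 0.00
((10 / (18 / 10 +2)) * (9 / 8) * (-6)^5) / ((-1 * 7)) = 437400 / 133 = 3288.72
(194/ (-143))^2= 1.84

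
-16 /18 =-8 /9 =-0.89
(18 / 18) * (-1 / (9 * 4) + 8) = 7.97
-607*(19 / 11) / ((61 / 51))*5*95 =-279386925 / 671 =-416373.96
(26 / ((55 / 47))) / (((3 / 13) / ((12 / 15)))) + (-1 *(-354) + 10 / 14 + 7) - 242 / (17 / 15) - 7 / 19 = 419398709 / 1865325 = 224.84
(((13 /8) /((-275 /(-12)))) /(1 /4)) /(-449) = -78 /123475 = -0.00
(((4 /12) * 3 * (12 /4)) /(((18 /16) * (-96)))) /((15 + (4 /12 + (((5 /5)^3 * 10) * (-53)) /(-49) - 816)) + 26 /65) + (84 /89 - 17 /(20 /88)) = -228844271407 /3098513640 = -73.86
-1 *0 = 0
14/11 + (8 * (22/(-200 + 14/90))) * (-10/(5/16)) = 2913742/98923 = 29.45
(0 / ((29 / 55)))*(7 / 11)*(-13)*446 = 0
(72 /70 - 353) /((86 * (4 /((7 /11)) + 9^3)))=-12319 /2213210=-0.01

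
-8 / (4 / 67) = -134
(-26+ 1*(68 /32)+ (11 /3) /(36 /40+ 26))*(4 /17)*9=-459771 /9146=-50.27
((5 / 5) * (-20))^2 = 400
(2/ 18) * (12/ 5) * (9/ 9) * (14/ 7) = 8/ 15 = 0.53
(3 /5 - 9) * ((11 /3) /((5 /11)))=-1694 /25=-67.76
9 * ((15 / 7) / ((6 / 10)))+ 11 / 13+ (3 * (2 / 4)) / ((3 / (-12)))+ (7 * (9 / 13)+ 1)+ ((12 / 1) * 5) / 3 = 4808 / 91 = 52.84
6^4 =1296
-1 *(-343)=343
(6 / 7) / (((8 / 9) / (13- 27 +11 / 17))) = -6129 / 476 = -12.88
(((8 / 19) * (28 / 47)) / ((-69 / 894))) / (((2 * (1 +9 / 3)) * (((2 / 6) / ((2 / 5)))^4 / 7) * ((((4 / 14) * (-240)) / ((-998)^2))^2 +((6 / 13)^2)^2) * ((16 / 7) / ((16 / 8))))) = -39911180135189755844907 / 350994353189748499375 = -113.71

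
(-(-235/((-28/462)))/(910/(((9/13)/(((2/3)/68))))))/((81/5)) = -18.57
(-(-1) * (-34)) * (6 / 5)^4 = -44064 / 625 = -70.50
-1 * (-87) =87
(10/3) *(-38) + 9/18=-757/6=-126.17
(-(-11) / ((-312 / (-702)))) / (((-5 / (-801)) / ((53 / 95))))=4202847 / 1900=2212.02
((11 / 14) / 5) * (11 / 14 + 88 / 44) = 429 / 980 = 0.44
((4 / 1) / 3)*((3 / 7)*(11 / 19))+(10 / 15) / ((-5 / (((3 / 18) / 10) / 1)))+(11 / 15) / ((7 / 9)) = 1.27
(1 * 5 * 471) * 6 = 14130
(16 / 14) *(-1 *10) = -80 / 7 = -11.43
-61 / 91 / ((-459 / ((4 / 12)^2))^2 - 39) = -61 / 1552926102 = -0.00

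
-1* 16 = -16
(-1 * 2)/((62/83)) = -83/31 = -2.68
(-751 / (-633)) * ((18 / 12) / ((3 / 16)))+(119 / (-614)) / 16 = 58947265 / 6218592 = 9.48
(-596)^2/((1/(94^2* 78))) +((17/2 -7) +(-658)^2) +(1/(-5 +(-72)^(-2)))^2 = 328934992316412830219/1343589122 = 244818141893.54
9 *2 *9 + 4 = 166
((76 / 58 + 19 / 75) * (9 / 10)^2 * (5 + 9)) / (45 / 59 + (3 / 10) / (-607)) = 403863201 / 17360125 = 23.26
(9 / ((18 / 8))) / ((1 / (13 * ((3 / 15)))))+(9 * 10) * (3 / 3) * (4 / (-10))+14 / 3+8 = -194 / 15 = -12.93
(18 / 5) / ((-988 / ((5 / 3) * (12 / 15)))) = -6 / 1235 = -0.00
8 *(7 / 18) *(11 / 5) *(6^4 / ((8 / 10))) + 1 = 11089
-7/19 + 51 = 962/19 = 50.63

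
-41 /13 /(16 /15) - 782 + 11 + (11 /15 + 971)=617063 /3120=197.78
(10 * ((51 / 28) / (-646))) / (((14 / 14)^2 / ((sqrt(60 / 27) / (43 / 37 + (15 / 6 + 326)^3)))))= -148 * sqrt(5) / 279112626541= -0.00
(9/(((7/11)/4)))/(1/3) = 1188/7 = 169.71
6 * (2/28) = 3/7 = 0.43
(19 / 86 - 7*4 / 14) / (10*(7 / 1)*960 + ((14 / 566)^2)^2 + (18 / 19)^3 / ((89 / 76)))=-31530755832432777 / 1191009888627980255062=-0.00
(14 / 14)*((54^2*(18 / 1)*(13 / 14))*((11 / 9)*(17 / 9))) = 787644 / 7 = 112520.57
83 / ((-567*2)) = -83 / 1134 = -0.07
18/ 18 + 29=30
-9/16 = -0.56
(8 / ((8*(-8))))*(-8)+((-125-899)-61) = -1084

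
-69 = -69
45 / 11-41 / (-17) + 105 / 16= 39091 / 2992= 13.07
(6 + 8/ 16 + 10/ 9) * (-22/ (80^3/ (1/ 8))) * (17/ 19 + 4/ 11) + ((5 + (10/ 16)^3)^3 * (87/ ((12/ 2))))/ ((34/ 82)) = 491949862697913191/ 97542733824000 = 5043.43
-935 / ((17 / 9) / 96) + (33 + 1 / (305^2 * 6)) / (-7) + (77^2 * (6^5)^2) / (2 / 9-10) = -143252867323412551 / 3907050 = -36665224996.71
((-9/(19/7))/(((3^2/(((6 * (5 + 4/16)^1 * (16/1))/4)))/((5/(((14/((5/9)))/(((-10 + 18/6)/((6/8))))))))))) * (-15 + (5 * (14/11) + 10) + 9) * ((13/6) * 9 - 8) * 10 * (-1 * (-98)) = 110446000/11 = 10040545.45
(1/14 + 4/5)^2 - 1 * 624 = -3053879/4900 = -623.24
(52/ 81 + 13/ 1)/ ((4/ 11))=12155/ 324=37.52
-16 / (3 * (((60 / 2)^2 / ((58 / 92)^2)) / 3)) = -841 / 119025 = -0.01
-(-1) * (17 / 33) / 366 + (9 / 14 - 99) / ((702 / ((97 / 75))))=-9880961 / 54954900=-0.18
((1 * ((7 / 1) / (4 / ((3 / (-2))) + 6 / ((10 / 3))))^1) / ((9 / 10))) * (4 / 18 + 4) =-13300 / 351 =-37.89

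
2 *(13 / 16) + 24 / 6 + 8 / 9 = 469 / 72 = 6.51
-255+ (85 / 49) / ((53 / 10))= -661385 / 2597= -254.67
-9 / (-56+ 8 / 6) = 27 / 164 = 0.16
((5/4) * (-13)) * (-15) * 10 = 4875/2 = 2437.50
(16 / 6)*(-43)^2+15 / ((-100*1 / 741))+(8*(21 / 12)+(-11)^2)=297271 / 60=4954.52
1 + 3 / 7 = 10 / 7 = 1.43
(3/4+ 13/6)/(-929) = -35/11148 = -0.00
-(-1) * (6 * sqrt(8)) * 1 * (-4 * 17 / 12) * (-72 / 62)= 2448 * sqrt(2) / 31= 111.68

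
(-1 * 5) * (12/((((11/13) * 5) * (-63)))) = 52/231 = 0.23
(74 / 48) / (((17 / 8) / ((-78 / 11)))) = -962 / 187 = -5.14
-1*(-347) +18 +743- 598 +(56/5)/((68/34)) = 2578/5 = 515.60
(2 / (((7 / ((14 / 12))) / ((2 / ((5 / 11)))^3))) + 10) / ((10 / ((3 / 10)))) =7199 / 6250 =1.15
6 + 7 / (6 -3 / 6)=80 / 11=7.27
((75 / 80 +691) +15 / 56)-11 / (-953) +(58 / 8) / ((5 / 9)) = 376386839 / 533680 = 705.27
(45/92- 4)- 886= -81835/92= -889.51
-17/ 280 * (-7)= 17/ 40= 0.42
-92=-92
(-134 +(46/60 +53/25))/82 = -1.60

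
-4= -4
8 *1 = 8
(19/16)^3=6859/4096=1.67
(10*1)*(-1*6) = -60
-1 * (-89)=89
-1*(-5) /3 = 5 /3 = 1.67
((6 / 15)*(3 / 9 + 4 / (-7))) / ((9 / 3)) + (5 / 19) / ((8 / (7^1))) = 1901 / 9576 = 0.20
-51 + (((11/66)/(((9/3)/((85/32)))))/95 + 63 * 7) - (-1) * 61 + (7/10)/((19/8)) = 24694933/54720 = 451.30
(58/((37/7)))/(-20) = -203/370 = -0.55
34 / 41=0.83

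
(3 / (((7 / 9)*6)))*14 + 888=897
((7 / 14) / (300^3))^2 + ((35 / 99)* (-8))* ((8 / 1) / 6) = -120959999999999989 / 32076000000000000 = -3.77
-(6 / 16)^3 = -27 / 512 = -0.05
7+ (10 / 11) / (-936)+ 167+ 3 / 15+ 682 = 22038563 / 25740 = 856.20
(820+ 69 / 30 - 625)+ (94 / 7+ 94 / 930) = 1372501 / 6510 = 210.83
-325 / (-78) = 25 / 6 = 4.17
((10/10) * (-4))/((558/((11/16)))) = -11/2232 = -0.00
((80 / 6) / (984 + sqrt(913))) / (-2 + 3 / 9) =-7872 / 967343 + 8*sqrt(913) / 967343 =-0.01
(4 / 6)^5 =32 / 243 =0.13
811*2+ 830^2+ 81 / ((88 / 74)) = 30385965 / 44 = 690590.11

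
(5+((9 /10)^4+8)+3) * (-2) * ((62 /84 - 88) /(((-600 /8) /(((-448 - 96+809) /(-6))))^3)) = 18176275763801 /30618000000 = 593.65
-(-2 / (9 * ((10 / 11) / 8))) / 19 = 88 / 855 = 0.10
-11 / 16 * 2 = -11 / 8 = -1.38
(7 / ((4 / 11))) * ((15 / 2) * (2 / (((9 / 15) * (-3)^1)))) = -1925 / 12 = -160.42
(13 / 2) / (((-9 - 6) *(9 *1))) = -13 / 270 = -0.05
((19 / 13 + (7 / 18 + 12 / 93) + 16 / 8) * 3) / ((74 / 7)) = 202069 / 178932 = 1.13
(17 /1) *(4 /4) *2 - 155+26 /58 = -3496 /29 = -120.55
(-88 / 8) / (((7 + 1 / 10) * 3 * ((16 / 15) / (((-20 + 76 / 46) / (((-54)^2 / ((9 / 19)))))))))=58025 / 40210992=0.00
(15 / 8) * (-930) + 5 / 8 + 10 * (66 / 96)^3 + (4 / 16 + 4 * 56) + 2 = -3099905 / 2048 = -1513.63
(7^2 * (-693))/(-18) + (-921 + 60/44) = 21271/22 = 966.86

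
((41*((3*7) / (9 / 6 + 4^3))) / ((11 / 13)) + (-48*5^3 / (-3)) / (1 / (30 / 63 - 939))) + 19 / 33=-56800850471 / 30261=-1877031.51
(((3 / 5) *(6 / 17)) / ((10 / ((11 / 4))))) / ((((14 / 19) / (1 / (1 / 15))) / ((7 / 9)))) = 627 / 680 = 0.92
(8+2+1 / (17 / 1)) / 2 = 5.03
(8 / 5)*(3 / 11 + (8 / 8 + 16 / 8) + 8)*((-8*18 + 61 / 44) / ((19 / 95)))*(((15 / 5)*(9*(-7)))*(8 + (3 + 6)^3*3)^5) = 14986486887639878244375000 / 121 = 123855263534213869788223.10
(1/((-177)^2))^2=1/981506241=0.00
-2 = -2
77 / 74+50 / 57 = 8089 / 4218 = 1.92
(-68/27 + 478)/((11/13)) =166894/297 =561.93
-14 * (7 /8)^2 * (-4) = 343 /8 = 42.88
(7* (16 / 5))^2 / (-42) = -896 / 75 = -11.95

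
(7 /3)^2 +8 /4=67 /9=7.44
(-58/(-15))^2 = 3364/225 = 14.95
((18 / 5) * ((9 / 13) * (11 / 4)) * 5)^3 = 707347971 / 17576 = 40245.11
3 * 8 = 24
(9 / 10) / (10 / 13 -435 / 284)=-16614 / 14075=-1.18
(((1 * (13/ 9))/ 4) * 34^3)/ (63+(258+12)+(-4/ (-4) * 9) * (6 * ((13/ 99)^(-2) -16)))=21587722/ 3955635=5.46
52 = 52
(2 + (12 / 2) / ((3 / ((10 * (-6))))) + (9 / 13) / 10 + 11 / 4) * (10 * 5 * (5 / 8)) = -748675 / 208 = -3599.40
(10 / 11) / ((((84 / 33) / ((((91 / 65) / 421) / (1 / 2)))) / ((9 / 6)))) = 3 / 842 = 0.00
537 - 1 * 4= 533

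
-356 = -356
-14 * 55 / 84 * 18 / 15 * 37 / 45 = -407 / 45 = -9.04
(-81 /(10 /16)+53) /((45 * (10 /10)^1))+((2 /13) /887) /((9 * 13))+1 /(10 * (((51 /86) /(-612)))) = -3538160459 /33728175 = -104.90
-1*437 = -437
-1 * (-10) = 10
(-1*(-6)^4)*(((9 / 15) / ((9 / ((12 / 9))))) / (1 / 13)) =-1497.60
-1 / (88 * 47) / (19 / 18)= -0.00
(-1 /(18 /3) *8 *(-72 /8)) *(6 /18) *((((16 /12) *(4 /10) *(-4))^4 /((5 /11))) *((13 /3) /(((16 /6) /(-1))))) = -296.19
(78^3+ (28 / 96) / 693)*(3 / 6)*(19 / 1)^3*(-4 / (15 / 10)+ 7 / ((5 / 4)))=7733766358027 / 1620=4773929850.63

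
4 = 4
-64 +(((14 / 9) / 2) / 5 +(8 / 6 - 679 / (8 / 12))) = -97291 / 90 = -1081.01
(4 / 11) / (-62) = -2 / 341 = -0.01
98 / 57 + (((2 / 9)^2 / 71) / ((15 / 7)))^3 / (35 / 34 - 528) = 19775177650246781882 / 11501889041470501125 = 1.72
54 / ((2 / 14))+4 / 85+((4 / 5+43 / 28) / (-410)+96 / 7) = 382275161 / 975800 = 391.76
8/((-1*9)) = -8/9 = -0.89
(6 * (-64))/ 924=-32/ 77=-0.42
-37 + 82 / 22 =-366 / 11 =-33.27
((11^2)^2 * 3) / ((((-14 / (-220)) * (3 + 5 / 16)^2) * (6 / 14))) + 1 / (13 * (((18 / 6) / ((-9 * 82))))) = 146755.93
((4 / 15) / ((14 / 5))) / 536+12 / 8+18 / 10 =92867 / 28140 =3.30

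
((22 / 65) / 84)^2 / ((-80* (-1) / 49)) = 121 / 12168000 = 0.00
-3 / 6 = -1 / 2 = -0.50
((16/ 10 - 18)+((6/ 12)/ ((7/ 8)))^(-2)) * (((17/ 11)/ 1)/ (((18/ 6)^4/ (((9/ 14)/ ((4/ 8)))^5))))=-1202121/ 1344560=-0.89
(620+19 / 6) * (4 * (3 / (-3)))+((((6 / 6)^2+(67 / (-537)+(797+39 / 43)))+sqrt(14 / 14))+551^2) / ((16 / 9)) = 31169667751 / 184728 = 168732.77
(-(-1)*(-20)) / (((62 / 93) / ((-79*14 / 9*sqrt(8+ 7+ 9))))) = 18060.90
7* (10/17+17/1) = 123.12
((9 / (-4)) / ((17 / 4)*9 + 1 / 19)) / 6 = -57 / 5822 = -0.01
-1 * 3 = -3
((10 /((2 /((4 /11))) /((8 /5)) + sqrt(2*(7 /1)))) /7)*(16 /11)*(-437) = 5593600 /3913-17899520*sqrt(14) /43043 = -126.48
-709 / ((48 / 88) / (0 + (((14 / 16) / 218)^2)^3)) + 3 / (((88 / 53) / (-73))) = -244940235696648979140205 / 1857046673671424311296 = -131.90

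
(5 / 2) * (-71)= -355 / 2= -177.50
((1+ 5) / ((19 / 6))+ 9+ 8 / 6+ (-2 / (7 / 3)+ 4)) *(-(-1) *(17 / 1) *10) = 1042610 / 399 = 2613.06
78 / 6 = 13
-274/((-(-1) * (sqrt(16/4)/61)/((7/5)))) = -58499/5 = -11699.80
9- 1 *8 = 1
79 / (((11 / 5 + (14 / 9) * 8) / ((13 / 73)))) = 46215 / 48107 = 0.96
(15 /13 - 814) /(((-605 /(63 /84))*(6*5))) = 10567 /314600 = 0.03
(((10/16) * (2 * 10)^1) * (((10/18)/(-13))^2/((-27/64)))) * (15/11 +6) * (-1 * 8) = 3.19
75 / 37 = 2.03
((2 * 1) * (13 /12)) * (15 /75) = 13 /30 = 0.43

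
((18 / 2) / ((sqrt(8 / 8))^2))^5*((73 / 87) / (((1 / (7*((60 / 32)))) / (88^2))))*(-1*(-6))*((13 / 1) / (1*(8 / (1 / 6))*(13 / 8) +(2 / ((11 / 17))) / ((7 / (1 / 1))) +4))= 73094195554380 / 15341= 4764630438.33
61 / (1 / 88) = 5368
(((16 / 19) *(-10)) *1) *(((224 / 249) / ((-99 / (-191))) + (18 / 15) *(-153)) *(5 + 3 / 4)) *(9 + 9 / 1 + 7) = 103112210800 / 468369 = 220151.66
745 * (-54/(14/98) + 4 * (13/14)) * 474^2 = -438545084400/7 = -62649297771.43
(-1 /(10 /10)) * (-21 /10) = 2.10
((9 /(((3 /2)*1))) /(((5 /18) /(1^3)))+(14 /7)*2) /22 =64 /55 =1.16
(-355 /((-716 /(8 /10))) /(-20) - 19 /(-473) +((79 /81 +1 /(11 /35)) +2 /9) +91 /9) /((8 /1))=1990308737 /1097284320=1.81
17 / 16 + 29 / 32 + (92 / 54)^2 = 113639 / 23328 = 4.87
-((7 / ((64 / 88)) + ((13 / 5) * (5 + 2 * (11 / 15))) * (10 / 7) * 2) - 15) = -35837 / 840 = -42.66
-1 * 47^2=-2209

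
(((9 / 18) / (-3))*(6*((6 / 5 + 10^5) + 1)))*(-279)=139503069 / 5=27900613.80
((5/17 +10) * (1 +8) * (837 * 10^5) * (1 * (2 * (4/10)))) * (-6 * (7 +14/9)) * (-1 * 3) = 16241148000000/17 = 955361647058.82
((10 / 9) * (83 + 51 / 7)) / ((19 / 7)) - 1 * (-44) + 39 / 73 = 1017281 / 12483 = 81.49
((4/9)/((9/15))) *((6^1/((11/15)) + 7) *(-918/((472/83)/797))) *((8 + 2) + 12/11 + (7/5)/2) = -243580087633/14278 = -17059818.44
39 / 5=7.80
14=14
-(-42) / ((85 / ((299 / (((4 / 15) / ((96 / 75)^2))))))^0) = 42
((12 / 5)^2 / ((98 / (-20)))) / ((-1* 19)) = 288 / 4655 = 0.06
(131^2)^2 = 294499921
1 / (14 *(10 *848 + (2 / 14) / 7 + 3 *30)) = 7 / 839862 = 0.00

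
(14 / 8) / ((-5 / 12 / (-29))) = 609 / 5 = 121.80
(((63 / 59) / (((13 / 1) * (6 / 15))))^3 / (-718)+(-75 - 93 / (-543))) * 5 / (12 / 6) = -175516335321306715 / 938229520770464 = -187.07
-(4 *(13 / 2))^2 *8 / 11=-5408 / 11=-491.64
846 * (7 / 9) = 658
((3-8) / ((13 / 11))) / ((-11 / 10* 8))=25 / 52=0.48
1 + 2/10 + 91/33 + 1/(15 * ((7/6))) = 4637/1155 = 4.01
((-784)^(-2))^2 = 1 / 377801998336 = 0.00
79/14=5.64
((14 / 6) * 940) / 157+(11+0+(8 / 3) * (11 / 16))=25249 / 942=26.80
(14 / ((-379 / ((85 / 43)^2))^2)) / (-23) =-730808750 / 11294839872143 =-0.00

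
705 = 705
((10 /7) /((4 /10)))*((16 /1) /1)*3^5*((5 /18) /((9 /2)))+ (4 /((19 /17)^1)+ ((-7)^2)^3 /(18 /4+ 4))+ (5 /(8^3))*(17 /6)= 102115702457 /6945792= 14701.81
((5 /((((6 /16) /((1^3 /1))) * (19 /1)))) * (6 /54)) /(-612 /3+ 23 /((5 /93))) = 200 /574047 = 0.00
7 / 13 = 0.54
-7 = -7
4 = 4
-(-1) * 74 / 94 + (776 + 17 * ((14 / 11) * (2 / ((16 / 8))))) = 412785 / 517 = 798.42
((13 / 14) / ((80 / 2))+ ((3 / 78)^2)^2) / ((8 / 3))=8703 / 999635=0.01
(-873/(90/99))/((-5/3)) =28809/50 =576.18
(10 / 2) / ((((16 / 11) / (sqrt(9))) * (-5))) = -33 / 16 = -2.06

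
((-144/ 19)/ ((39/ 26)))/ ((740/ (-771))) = 18504/ 3515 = 5.26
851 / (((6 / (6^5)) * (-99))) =-122544 / 11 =-11140.36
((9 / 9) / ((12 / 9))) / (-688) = -3 / 2752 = -0.00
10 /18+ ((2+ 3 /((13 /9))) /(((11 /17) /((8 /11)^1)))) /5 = 104197 /70785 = 1.47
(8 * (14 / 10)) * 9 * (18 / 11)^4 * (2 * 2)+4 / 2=211778026 / 73205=2892.94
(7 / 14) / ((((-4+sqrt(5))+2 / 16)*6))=-62 / 1923 - 16*sqrt(5) / 1923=-0.05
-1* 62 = -62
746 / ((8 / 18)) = 3357 / 2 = 1678.50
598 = 598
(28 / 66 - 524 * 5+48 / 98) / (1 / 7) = -4235062 / 231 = -18333.60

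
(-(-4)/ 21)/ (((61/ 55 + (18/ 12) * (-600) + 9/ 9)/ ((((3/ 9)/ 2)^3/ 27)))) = -55/ 1512039312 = -0.00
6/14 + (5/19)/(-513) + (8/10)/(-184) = 6649151/15692670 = 0.42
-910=-910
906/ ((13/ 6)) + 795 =15771/ 13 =1213.15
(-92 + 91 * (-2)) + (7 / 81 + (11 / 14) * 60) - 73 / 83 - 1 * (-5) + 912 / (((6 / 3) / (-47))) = -1019089495 / 47061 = -21654.65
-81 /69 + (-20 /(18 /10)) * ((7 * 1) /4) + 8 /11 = -45292 /2277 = -19.89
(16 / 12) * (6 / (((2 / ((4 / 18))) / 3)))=8 / 3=2.67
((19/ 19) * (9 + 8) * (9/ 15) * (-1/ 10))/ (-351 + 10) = 51/ 17050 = 0.00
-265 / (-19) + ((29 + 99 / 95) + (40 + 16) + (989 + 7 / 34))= 3518101 / 3230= 1089.20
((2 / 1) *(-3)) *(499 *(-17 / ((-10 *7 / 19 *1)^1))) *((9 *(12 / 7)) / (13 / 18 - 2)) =939984264 / 5635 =166811.76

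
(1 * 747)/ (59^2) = 747/ 3481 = 0.21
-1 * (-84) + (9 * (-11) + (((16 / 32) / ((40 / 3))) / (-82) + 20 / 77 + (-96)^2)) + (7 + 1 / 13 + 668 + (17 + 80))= 65490510597 / 6566560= 9973.34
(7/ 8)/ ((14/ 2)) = 1/ 8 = 0.12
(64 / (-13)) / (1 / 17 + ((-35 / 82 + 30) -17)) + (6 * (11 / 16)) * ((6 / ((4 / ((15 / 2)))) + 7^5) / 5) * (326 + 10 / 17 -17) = 2674644780064019 / 622654240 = 4295553.79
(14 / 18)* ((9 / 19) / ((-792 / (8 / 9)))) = -7 / 16929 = -0.00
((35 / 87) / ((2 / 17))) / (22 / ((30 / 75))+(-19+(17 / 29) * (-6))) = 595 / 5652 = 0.11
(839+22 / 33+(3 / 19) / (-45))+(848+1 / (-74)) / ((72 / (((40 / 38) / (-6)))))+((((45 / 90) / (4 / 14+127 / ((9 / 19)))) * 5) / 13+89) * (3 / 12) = 646410808981 / 751774140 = 859.85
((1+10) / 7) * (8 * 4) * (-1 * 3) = -1056 / 7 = -150.86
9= 9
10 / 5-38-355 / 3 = -463 / 3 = -154.33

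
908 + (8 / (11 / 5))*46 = 11828 / 11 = 1075.27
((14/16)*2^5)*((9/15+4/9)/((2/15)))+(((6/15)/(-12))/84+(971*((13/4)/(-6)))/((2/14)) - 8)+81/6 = -4355663/1260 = -3456.88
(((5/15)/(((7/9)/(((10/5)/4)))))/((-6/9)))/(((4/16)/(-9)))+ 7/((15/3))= 454/35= 12.97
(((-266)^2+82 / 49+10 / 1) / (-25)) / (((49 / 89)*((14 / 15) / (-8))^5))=9599248797696000 / 40353607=237878333.84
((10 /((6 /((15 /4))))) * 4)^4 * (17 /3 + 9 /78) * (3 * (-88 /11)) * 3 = -2114062500 /13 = -162620192.31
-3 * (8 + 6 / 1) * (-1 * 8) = 336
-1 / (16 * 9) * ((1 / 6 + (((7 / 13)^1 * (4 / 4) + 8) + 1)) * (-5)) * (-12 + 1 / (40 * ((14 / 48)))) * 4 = -105223 / 6552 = -16.06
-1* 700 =-700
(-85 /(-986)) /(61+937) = 5 /57884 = 0.00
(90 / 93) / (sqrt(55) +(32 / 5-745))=-276975 / 211371547-375 * sqrt(55) / 211371547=-0.00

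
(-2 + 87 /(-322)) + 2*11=6353 /322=19.73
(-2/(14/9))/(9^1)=-1/7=-0.14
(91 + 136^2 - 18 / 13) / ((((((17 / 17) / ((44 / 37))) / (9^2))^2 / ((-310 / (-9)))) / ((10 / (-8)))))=-7424685897.93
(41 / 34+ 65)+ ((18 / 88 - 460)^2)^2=2847857945315979505 / 63717632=44694974623.60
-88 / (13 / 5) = -33.85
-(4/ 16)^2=-1/ 16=-0.06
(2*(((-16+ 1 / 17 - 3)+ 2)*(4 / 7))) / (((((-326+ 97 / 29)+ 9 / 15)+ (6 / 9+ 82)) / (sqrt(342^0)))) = 501120 / 6195973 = 0.08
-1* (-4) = 4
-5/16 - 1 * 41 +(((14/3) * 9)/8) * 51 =3623/16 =226.44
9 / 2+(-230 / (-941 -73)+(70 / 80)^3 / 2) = 2627917 / 519168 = 5.06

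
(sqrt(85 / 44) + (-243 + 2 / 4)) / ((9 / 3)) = -485 / 6 + sqrt(935) / 66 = -80.37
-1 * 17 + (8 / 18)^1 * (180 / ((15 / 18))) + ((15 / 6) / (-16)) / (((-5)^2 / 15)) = 2525 / 32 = 78.91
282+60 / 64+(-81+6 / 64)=6465 / 32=202.03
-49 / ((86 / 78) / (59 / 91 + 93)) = -4161.91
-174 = -174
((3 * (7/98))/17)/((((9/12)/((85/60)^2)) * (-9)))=-17/4536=-0.00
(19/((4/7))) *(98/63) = 931/18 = 51.72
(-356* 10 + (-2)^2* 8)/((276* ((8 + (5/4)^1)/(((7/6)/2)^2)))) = -2401/5106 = -0.47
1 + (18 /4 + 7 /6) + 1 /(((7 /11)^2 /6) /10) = 22760 /147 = 154.83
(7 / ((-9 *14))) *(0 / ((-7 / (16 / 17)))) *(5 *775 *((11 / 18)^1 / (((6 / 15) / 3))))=0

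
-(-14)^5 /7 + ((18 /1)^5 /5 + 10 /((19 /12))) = 43201432 /95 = 454751.92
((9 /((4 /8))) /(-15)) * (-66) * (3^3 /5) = 10692 /25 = 427.68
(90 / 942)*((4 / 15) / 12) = 1 / 471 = 0.00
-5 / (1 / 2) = -10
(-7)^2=49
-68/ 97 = -0.70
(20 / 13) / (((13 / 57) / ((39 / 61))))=3420 / 793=4.31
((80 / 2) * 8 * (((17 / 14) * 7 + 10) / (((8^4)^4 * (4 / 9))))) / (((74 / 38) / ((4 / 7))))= 855 / 61572651155456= 0.00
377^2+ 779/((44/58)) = 3149429/22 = 143155.86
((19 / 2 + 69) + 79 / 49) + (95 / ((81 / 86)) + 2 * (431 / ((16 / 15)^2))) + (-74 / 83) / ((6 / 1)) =39571088989 / 42166656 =938.45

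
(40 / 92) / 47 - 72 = -77822 / 1081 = -71.99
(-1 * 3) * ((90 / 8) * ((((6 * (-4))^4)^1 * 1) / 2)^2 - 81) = -928760463117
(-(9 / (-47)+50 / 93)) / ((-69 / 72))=12104 / 33511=0.36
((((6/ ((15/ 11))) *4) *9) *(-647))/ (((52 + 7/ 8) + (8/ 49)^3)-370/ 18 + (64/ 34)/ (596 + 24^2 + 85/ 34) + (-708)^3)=19259261388569664/ 66692946203906518625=0.00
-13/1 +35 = 22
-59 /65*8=-472 /65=-7.26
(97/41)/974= 97/39934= 0.00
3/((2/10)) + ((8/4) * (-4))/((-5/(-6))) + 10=77/5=15.40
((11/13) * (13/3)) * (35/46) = 385/138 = 2.79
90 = 90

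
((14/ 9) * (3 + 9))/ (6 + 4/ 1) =28/ 15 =1.87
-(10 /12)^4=-625 /1296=-0.48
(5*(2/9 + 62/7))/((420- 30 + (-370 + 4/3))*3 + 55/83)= 237380/338121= 0.70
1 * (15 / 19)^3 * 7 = 23625 / 6859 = 3.44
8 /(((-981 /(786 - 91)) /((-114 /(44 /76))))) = 4014320 /3597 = 1116.02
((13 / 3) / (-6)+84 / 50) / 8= 431 / 3600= 0.12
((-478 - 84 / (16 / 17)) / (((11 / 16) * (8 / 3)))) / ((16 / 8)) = -6807 / 44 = -154.70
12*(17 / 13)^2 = 3468 / 169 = 20.52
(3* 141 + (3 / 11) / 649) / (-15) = -201320 / 7139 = -28.20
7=7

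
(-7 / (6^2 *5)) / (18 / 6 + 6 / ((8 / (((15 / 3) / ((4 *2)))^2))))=-0.01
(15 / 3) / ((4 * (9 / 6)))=5 / 6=0.83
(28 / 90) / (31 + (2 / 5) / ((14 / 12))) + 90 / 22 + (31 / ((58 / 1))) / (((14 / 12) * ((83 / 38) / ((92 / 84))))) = 4.33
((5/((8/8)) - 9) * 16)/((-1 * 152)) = 8/19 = 0.42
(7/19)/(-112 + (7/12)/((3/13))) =-36/10697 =-0.00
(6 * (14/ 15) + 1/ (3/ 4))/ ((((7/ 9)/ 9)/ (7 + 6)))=36504/ 35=1042.97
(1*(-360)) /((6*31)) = -60 /31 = -1.94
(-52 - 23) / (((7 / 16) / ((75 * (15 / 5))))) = -270000 / 7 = -38571.43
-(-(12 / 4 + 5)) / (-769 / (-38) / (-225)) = -68400 / 769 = -88.95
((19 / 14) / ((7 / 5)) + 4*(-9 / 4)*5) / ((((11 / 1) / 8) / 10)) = -172600 / 539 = -320.22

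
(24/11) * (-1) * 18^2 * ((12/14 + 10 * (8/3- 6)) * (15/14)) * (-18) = -21695040/49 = -442755.92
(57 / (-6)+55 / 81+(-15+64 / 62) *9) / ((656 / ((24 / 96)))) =-675613 / 13177728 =-0.05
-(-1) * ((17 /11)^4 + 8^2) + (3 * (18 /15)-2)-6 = 4780623 /73205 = 65.30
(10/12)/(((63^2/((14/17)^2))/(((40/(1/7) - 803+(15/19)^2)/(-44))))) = 471445/278871417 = 0.00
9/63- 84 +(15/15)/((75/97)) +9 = -38621/525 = -73.56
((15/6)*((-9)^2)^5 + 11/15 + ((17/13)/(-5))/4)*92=801960412291.45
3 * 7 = 21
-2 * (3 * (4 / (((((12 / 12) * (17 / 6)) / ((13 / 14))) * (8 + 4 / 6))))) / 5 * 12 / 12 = -108 / 595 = -0.18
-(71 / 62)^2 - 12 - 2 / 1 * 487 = -3795225 / 3844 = -987.31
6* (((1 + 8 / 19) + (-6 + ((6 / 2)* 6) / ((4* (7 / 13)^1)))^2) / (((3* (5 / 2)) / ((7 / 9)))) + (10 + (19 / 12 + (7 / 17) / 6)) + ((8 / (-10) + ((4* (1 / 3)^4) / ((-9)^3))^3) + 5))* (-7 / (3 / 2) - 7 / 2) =-216054536048233106875 / 266011342666286508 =-812.20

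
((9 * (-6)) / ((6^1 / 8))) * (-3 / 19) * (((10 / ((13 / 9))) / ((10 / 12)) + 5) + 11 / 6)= 42516 / 247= 172.13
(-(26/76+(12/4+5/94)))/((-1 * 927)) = 3032/827811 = 0.00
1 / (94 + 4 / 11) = 11 / 1038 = 0.01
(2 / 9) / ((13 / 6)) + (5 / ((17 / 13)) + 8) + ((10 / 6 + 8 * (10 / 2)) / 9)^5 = 6782203701508 / 3171108447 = 2138.75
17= 17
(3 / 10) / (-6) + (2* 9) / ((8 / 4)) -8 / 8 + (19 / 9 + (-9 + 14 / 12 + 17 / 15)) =121 / 36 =3.36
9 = 9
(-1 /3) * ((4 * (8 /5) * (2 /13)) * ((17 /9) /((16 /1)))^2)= -289 /63180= -0.00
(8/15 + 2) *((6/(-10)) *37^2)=-52022/25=-2080.88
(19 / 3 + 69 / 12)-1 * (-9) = 253 / 12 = 21.08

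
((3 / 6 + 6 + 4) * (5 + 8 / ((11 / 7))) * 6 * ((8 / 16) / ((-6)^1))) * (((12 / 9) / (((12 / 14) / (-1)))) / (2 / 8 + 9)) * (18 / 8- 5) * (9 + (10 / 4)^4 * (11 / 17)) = -456827 / 544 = -839.76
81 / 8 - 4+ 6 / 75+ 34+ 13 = 10641 / 200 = 53.20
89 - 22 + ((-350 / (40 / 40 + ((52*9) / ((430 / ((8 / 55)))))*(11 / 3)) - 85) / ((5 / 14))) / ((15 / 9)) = -3804421 / 8495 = -447.84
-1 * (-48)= 48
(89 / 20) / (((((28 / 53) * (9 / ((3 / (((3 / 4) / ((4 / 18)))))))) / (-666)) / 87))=-5061341 / 105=-48203.25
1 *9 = 9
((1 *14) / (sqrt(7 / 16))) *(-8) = -64 *sqrt(7) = -169.33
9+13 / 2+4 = 39 / 2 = 19.50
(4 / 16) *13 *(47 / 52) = 47 / 16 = 2.94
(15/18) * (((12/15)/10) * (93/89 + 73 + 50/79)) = 35004/7031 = 4.98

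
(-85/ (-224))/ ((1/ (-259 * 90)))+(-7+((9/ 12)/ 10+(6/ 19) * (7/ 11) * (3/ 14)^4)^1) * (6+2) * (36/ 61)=-8878.01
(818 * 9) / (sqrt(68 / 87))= 3681 * sqrt(1479) / 17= 8327.24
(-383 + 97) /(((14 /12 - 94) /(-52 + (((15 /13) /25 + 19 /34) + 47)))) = -641058 /47345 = -13.54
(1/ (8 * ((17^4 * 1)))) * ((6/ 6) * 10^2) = 25/ 167042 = 0.00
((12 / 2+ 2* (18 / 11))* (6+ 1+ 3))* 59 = 60180 / 11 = 5470.91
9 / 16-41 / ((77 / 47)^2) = -1395743 / 94864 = -14.71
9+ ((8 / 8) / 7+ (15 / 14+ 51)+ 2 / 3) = 2599 / 42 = 61.88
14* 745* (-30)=-312900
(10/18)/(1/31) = 155/9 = 17.22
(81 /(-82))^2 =6561 /6724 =0.98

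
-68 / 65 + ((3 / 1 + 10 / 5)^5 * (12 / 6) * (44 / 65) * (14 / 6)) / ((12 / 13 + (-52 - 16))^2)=21275833 / 18534360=1.15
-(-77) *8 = 616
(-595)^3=-210644875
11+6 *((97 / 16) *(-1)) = -203 / 8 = -25.38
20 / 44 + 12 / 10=91 / 55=1.65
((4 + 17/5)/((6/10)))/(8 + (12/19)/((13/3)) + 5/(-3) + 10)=9139/12211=0.75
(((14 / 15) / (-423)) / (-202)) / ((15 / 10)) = 14 / 1922535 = 0.00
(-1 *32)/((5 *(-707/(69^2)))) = 152352/3535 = 43.10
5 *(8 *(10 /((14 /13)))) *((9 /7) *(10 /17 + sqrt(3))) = 234000 /833 + 23400 *sqrt(3) /49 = 1108.05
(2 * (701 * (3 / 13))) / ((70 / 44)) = 92532 / 455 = 203.37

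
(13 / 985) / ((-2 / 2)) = -13 / 985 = -0.01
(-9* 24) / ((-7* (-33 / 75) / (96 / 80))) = -6480 / 77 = -84.16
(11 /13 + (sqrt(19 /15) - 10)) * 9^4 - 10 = -780889 /13 + 2187 * sqrt(285) /5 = -52684.22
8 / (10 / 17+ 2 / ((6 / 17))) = 408 / 319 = 1.28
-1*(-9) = 9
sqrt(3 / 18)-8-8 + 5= -11 + sqrt(6) / 6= -10.59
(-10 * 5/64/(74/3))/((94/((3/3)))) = -75/222592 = -0.00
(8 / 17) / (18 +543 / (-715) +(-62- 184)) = -5720 / 2780571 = -0.00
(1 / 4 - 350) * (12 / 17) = -4197 / 17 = -246.88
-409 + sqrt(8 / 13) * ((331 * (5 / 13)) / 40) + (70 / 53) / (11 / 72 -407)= -634989401 / 1552529 + 331 * sqrt(26) / 676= -406.51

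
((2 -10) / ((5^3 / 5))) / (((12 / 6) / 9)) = -36 / 25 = -1.44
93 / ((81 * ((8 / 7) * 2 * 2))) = 217 / 864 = 0.25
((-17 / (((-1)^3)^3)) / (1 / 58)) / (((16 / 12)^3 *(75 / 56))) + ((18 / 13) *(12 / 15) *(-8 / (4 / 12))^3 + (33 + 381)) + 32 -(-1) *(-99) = -19051693 / 1300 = -14655.15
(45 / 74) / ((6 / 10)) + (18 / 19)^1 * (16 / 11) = 36987 / 15466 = 2.39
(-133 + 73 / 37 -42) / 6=-1067 / 37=-28.84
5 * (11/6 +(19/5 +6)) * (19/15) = 6631/90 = 73.68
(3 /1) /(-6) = -1 /2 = -0.50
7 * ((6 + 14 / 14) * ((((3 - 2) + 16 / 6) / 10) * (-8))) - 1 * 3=-2201 / 15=-146.73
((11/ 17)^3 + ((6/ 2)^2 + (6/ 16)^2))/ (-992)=-2959289/ 311916544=-0.01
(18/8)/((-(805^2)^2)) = -9/1679745602500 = -0.00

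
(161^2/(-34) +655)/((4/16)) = -7302/17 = -429.53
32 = 32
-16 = -16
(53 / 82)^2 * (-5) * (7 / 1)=-98315 / 6724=-14.62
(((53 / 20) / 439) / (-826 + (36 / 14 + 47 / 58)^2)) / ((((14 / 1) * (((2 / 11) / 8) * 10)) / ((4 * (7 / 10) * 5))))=-48049694 / 1473606741825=-0.00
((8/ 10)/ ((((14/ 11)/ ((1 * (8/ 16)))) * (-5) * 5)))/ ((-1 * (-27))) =-11/ 23625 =-0.00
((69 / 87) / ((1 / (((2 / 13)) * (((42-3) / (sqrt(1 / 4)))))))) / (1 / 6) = 1656 / 29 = 57.10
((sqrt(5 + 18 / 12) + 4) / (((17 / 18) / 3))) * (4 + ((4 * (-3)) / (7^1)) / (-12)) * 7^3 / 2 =38367 * sqrt(26) / 34 + 153468 / 17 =14781.47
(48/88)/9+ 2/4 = 37/66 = 0.56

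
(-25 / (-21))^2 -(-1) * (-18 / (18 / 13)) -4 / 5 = -27304 / 2205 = -12.38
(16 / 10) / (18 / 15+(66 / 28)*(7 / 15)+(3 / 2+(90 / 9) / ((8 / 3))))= 32 / 151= 0.21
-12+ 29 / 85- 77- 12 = -100.66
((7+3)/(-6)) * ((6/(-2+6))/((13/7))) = -35/26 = -1.35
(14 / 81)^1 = 14 / 81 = 0.17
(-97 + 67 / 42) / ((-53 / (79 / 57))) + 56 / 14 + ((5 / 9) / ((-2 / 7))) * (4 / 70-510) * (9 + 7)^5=131921926198033 / 126882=1039721364.72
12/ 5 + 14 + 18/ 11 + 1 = 1047/ 55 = 19.04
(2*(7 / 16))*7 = 49 / 8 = 6.12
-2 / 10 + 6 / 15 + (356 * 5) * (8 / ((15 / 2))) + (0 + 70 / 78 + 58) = 381764 / 195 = 1957.76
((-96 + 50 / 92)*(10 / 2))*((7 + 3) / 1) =-109775 / 23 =-4772.83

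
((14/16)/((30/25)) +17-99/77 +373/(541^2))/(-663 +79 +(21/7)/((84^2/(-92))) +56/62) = -350929764101/12444094856324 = -0.03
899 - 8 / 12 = 898.33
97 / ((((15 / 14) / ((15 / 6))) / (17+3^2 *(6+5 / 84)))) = 194291 / 12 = 16190.92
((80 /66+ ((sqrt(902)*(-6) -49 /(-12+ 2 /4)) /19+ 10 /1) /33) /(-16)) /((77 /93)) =-0.09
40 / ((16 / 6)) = 15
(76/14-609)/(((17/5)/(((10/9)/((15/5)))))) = -65.75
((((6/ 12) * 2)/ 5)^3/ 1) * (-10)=-0.08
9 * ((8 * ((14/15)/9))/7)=16/15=1.07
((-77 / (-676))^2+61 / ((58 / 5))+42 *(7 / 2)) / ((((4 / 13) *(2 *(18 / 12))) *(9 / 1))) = 672649823 / 36698688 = 18.33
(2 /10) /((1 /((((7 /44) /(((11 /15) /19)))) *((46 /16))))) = 9177 /3872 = 2.37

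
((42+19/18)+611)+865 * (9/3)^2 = 151903/18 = 8439.06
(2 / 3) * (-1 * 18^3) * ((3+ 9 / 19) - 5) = 112752 / 19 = 5934.32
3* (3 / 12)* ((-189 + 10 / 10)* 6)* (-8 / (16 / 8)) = 3384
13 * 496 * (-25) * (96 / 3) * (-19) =98009600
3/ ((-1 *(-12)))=1/ 4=0.25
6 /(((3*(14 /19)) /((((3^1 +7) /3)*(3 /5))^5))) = 608 /7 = 86.86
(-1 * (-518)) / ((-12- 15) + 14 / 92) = -23828 / 1235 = -19.29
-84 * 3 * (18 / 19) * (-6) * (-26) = -707616 / 19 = -37242.95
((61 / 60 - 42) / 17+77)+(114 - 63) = 128101 / 1020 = 125.59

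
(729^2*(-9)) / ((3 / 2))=-3188646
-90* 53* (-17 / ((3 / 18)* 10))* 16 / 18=43248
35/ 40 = 7/ 8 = 0.88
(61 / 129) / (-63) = -61 / 8127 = -0.01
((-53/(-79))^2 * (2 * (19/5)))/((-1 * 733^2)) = -106742/16766103245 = -0.00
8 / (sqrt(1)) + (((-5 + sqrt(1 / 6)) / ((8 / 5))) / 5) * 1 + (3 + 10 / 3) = sqrt(6) / 48 + 329 / 24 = 13.76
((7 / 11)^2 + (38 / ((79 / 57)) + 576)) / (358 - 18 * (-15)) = 5771941 / 6003052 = 0.96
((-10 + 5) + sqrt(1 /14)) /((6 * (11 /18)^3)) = -4860 /1331 + 486 * sqrt(14) /9317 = -3.46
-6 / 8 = -3 / 4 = -0.75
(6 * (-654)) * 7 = -27468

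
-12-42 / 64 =-405 / 32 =-12.66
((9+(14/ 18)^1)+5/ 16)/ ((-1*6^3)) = -1453/ 31104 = -0.05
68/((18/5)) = 170/9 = 18.89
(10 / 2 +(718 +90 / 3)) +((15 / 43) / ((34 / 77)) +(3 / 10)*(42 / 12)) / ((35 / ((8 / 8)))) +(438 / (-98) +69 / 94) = 126147030579 / 168349300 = 749.32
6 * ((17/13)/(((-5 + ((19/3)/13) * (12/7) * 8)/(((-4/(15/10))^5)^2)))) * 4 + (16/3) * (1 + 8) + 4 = 60138753788/177147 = 339485.03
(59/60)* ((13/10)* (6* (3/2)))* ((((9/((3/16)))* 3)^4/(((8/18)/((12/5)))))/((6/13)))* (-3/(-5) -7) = -231516764504064/625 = -370426823206.50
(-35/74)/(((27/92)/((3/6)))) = -805/999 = -0.81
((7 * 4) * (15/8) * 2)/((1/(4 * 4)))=1680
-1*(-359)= 359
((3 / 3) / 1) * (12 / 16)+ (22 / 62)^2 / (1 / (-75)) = -33417 / 3844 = -8.69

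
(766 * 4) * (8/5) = 24512/5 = 4902.40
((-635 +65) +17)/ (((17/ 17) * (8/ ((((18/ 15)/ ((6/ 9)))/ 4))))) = -4977/ 160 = -31.11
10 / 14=5 / 7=0.71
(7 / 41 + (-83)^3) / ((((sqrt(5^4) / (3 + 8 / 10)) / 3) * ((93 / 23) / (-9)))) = 18440468316 / 31775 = 580345.19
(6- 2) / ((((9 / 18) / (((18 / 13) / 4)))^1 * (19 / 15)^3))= 121500 / 89167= 1.36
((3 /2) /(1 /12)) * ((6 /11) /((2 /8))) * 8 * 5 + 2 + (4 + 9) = 17445 /11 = 1585.91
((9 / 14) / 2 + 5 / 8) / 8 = 53 / 448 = 0.12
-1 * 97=-97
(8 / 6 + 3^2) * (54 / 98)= 279 / 49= 5.69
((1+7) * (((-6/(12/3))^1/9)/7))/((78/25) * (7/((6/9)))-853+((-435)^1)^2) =-100/98912499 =-0.00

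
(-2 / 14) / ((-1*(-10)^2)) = 1 / 700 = 0.00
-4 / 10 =-0.40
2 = 2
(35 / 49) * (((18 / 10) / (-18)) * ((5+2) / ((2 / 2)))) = -1 / 2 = -0.50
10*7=70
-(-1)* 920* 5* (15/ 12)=5750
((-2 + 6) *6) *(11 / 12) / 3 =22 / 3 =7.33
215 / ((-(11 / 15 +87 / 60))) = -12900 / 131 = -98.47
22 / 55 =2 / 5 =0.40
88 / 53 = 1.66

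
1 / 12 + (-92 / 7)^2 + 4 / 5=510437 / 2940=173.62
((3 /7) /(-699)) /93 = -1 /151683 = -0.00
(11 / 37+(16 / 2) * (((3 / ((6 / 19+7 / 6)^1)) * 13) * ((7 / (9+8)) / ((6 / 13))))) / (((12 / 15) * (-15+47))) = 591455 / 80512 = 7.35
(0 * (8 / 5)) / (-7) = 0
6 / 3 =2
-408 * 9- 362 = -4034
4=4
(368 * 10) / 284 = 920 / 71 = 12.96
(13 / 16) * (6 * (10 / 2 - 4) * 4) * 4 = 78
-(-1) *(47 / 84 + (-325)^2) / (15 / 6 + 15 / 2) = 8872547 / 840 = 10562.56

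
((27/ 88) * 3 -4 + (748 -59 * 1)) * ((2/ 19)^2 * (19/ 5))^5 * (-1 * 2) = -15452416/ 85115903125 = -0.00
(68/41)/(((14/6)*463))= 204/132881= 0.00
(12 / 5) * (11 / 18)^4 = 14641 / 43740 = 0.33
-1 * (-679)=679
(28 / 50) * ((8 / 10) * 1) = 56 / 125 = 0.45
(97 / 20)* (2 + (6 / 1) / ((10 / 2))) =388 / 25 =15.52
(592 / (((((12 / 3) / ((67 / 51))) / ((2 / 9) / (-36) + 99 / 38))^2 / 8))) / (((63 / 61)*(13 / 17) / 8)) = 10374833152000000 / 296792260947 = 34956.55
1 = 1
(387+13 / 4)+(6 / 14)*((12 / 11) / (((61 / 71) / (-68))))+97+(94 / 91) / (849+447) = 17815150963 / 39567528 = 450.25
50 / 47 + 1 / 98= 4947 / 4606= 1.07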